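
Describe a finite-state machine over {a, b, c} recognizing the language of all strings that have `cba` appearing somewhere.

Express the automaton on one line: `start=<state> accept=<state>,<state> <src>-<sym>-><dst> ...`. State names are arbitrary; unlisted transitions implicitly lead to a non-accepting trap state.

States q0..q2 record the length of the longest prefix of `cba` that matches the current input suffix. Reaching q3 means `cba` has been seen, and we stay there forever. Accept from q3.
        a   b   c  
>  q0   q0  q0  q1 
   q1   q0  q2  q1 
   q2   q3  q0  q1 
 * q3   q3  q3  q3 
(> = start, * = accepting)

start=q0 accept=q3 q0-a->q0 q0-b->q0 q0-c->q1 q1-a->q0 q1-b->q2 q1-c->q1 q2-a->q3 q2-b->q0 q2-c->q1 q3-a->q3 q3-b->q3 q3-c->q3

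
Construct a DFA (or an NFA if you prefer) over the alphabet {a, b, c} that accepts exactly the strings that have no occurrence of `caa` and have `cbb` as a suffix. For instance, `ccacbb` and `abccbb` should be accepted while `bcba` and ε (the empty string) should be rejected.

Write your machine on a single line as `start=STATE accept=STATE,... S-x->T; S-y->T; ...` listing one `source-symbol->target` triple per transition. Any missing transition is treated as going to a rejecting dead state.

Run two small machines in parallel and take their product. The first has 4 states tracking partial matches of the forbidden pattern `caa`; the second has 4 states tracking how much of the suffix `cbb` has currently been matched. A product state is a pair (one from each), accepting exactly when both do.
With 9 states:
        a   b   c  
>  q0   q0  q0  q1 
   q1   q2  q3  q1 
   q2   q4  q0  q1 
   q3   q0  q5  q1 
   q4   q4  q4  q6 
 * q5   q0  q0  q1 
   q6   q4  q7  q6 
   q7   q4  q8  q6 
   q8   q4  q4  q6 
(> = start, * = accepting)

start=q0; accept=q5; q0-a->q0; q0-b->q0; q0-c->q1; q1-a->q2; q1-b->q3; q1-c->q1; q2-a->q4; q2-b->q0; q2-c->q1; q3-a->q0; q3-b->q5; q3-c->q1; q4-a->q4; q4-b->q4; q4-c->q6; q5-a->q0; q5-b->q0; q5-c->q1; q6-a->q4; q6-b->q7; q6-c->q6; q7-a->q4; q7-b->q8; q7-c->q6; q8-a->q4; q8-b->q4; q8-c->q6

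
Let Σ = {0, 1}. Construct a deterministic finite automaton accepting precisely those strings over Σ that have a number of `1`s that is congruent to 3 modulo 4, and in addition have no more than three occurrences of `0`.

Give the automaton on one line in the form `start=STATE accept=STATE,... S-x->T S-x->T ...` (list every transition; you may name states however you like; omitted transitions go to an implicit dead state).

Build one automaton per condition and run them in lockstep. The first has 4 states tracking the count of `1`s modulo 4; the second has 5 states tracking the count of `0`s, saturating at 4. A product state is a pair (one from each), accepting exactly when both do.
          0    1  
>  q0     q1   q2 
   q1     q3   q4 
   q2     q4   q5 
   q3     q6   q7 
   q4     q7   q8 
   q5     q8   q9 
   q6    q10  q11 
   q7    q11  q12 
   q8    q12  q13 
 * q9    q13   q0 
   q10   q10  q14 
   q11   q14  q15 
   q12   q15  q16 
 * q13   q16   q1 
   q14   q14  q17 
   q15   q17  q18 
 * q16   q18   q3 
   q17   q17  q19 
 * q18   q19   q6 
   q19   q19  q10 
(> = start, * = accepting)

start=q0 accept=q9,q13,q16,q18 q0-0->q1 q0-1->q2 q1-0->q3 q1-1->q4 q2-0->q4 q2-1->q5 q3-0->q6 q3-1->q7 q4-0->q7 q4-1->q8 q5-0->q8 q5-1->q9 q6-0->q10 q6-1->q11 q7-0->q11 q7-1->q12 q8-0->q12 q8-1->q13 q9-0->q13 q9-1->q0 q10-0->q10 q10-1->q14 q11-0->q14 q11-1->q15 q12-0->q15 q12-1->q16 q13-0->q16 q13-1->q1 q14-0->q14 q14-1->q17 q15-0->q17 q15-1->q18 q16-0->q18 q16-1->q3 q17-0->q17 q17-1->q19 q18-0->q19 q18-1->q6 q19-0->q19 q19-1->q10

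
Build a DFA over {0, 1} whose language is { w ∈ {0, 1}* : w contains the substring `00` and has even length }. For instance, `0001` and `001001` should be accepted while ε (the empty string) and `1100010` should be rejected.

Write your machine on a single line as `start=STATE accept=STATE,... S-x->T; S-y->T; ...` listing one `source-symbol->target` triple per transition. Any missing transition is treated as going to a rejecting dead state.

start=q0; accept=q3; q0-0->q1; q0-1->q2; q1-0->q3; q1-1->q0; q2-0->q4; q2-1->q0; q3-0->q5; q3-1->q5; q4-0->q5; q4-1->q2; q5-0->q3; q5-1->q3

Build one automaton per condition and run them in lockstep. One (3 states) tracks whether and how much of `00` has been seen; the other (2 states) tracks the input length modulo 2. Each combined state is a pair, one component from each; accept when both components accept.
With 6 states:
        0   1  
>  q0   q1  q2 
   q1   q3  q0 
   q2   q4  q0 
 * q3   q5  q5 
   q4   q5  q2 
   q5   q3  q3 
(> = start, * = accepting)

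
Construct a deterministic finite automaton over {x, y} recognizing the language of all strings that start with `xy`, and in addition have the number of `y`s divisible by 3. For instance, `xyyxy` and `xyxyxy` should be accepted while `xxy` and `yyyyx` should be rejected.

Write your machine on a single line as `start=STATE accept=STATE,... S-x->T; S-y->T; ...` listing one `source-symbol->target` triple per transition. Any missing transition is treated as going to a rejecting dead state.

Handle the two conditions separately and then intersect. One (4 states) tracks whether the input so far still matches the prefix `xy`; the other (3 states) tracks the count of `y`s modulo 3. Each combined state is a pair, one component from each; accept when both components accept. After merging equivalent states the machine shrinks.
A 6-state machine:
        x   y  
>  S0   S1  S2 
   S1   S2  S3 
   S2   S2  S2 
   S3   S3  S4 
   S4   S4  S5 
 * S5   S5  S3 
(> = start, * = accepting)

start=S0; accept=S5; S0-x->S1; S0-y->S2; S1-x->S2; S1-y->S3; S2-x->S2; S2-y->S2; S3-x->S3; S3-y->S4; S4-x->S4; S4-y->S5; S5-x->S5; S5-y->S3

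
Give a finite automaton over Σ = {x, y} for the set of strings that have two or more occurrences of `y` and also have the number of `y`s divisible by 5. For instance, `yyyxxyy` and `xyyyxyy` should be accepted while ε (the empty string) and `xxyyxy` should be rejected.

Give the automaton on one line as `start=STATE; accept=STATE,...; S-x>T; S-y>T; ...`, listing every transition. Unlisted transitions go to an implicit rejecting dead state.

start=q0; accept=q5; q0-x>q0; q0-y>q1; q1-x>q1; q1-y>q2; q2-x>q2; q2-y>q3; q3-x>q3; q3-y>q4; q4-x>q4; q4-y>q5; q5-x>q5; q5-y>q1

Handle the two conditions separately and then intersect. The first has 4 states tracking the count of `y`s, saturating at 3; the second has 5 states tracking the count of `y`s modulo 5. A product state is a pair (one from each), accepting exactly when both do. After merging equivalent states the machine shrinks.
        x   y  
>  q0   q0  q1 
   q1   q1  q2 
   q2   q2  q3 
   q3   q3  q4 
   q4   q4  q5 
 * q5   q5  q1 
(> = start, * = accepting)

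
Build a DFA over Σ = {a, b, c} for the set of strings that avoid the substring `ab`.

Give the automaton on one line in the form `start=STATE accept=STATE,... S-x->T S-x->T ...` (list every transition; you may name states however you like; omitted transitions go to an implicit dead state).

start=q0 accept=q0,q1 q0-a->q1 q0-b->q0 q0-c->q0 q1-a->q1 q1-b->q2 q1-c->q0 q2-a->q2 q2-b->q2 q2-c->q2

Track partial matches of the forbidden pattern `ab`. State q2 is a dead state reached once `ab` has occurred; every other state accepts. q0 means no part of `ab` is currently matched.
        a   b   c  
>* q0   q1  q0  q0 
 * q1   q1  q2  q0 
   q2   q2  q2  q2 
(> = start, * = accepting)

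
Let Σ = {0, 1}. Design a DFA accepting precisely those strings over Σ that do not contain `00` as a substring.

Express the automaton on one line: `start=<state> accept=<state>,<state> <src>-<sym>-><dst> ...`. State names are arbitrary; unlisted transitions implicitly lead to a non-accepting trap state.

start=q0 accept=q0,q1 q0-0->q1 q0-1->q0 q1-0->q2 q1-1->q0 q2-0->q2 q2-1->q2

This is the complement of 'contains `00`'. Use the same substring-matching states — q0 through q2 holding how much of `00` has just been matched — but flip the accepting set: everything except the trap q2 accepts.
3 states suffice.
        0   1  
>* q0   q1  q0 
 * q1   q2  q0 
   q2   q2  q2 
(> = start, * = accepting)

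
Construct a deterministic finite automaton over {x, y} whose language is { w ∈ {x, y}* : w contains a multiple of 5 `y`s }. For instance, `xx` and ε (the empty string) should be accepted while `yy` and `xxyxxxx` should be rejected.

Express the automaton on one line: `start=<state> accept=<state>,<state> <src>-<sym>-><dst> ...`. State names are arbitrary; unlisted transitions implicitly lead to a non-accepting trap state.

start=S0 accept=S0 S0-x->S0 S0-y->S1 S1-x->S1 S1-y->S2 S2-x->S2 S2-y->S3 S3-x->S3 S3-y->S4 S4-x->S4 S4-y->S0

Keep the running count of `y`s modulo 5: each `y` advances along the cycle S0 → S1 → S2 → S3 → S4 → S0 while other symbols loop. Accept at S0.
With 5 states:
        x   y  
>* S0   S0  S1 
   S1   S1  S2 
   S2   S2  S3 
   S3   S3  S4 
   S4   S4  S0 
(> = start, * = accepting)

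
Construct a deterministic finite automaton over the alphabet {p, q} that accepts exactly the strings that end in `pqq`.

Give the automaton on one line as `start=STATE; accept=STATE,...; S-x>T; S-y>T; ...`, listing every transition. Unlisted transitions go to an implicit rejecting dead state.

Let each state record the length of the longest suffix of the input read so far that is also a prefix of `pqq`. B means the last symbol is `p`; C means the last 2 symbols are `pq`; D means the last 3 symbols are `pqq`. Accept only at D, where the string currently ends in `pqq`.
A 4-state machine:
       p  q 
>  A   B  A 
   B   B  C 
   C   B  D 
 * D   B  A 
(> = start, * = accepting)

start=A; accept=D; A-p>B; A-q>A; B-p>B; B-q>C; C-p>B; C-q>D; D-p>B; D-q>A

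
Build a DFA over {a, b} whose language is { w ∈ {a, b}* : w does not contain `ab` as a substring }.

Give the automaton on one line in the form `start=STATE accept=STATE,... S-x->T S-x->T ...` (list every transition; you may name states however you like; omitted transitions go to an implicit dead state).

start=S0 accept=S0,S1 S0-a->S1 S0-b->S0 S1-a->S1 S1-b->S2 S2-a->S2 S2-b->S2

This is the complement of 'contains `ab`'. Use the same substring-matching states — S0 through S2 holding how much of `ab` has just been matched — but flip the accepting set: everything except the trap S2 accepts.
        a   b  
>* S0   S1  S0 
 * S1   S1  S2 
   S2   S2  S2 
(> = start, * = accepting)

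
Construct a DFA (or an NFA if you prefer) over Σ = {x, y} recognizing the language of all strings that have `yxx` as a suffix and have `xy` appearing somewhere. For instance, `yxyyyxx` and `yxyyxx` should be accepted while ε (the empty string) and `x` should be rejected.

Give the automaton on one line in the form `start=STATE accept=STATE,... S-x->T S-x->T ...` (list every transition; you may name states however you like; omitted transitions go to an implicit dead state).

Build one automaton per condition and run them in lockstep. The first has 4 states tracking how much of the suffix `yxx` has currently been matched; the second has 3 states tracking whether and how much of `xy` has been seen. A product state is a pair (one from each), accepting exactly when both do. Minimizing collapses redundant product states.
With 5 states:
        x   y  
>  q0   q1  q0 
   q1   q1  q2 
   q2   q3  q2 
   q3   q4  q2 
 * q4   q1  q2 
(> = start, * = accepting)

start=q0 accept=q4 q0-x->q1 q0-y->q0 q1-x->q1 q1-y->q2 q2-x->q3 q2-y->q2 q3-x->q4 q3-y->q2 q4-x->q1 q4-y->q2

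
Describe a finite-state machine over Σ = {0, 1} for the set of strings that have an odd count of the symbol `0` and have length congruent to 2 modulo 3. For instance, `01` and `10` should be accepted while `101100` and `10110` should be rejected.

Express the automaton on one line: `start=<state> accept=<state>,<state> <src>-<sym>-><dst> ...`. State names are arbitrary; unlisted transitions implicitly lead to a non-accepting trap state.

Handle the two conditions separately and then intersect. One (2 states) tracks the count of `0`s modulo 2; the other (3 states) tracks the input length modulo 3. Each combined state is a pair, one component from each; accept when both components accept.
6 states suffice.
        0   1  
>  q0   q1  q2 
   q1   q3  q4 
   q2   q4  q3 
   q3   q5  q0 
 * q4   q0  q5 
   q5   q2  q1 
(> = start, * = accepting)

start=q0 accept=q4 q0-0->q1 q0-1->q2 q1-0->q3 q1-1->q4 q2-0->q4 q2-1->q3 q3-0->q5 q3-1->q0 q4-0->q0 q4-1->q5 q5-0->q2 q5-1->q1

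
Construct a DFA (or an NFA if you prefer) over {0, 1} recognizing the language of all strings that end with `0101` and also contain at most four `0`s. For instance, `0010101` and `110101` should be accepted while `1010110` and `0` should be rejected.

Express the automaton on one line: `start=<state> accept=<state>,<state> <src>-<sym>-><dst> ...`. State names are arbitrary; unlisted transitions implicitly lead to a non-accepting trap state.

start=S0 accept=S12,S14,S15 S0-0->S1 S0-1->S0 S1-0->S2 S1-1->S3 S2-0->S4 S2-1->S5 S3-0->S6 S3-1->S7 S4-0->S8 S4-1->S9 S5-0->S10 S5-1->S11 S6-0->S4 S6-1->S12 S7-0->S2 S7-1->S7 S8-0->S8 S8-1->S8 S9-0->S13 S9-1->S8 S10-0->S8 S10-1->S14 S11-0->S4 S11-1->S11 S12-0->S10 S12-1->S11 S13-0->S8 S13-1->S15 S14-0->S13 S14-1->S8 S15-0->S8 S15-1->S8

Run two small machines in parallel and take their product. The first has 5 states tracking how much of the suffix `0101` has currently been matched; the second has 6 states tracking the count of `0`s, saturating at 5. A product state is a pair (one from each), accepting exactly when both do. Minimizing collapses redundant product states.
With 16 states:
          0    1  
>  S0     S1   S0 
   S1     S2   S3 
   S2     S4   S5 
   S3     S6   S7 
   S4     S8   S9 
   S5    S10  S11 
   S6     S4  S12 
   S7     S2   S7 
   S8     S8   S8 
   S9    S13   S8 
   S10    S8  S14 
   S11    S4  S11 
 * S12   S10  S11 
   S13    S8  S15 
 * S14   S13   S8 
 * S15    S8   S8 
(> = start, * = accepting)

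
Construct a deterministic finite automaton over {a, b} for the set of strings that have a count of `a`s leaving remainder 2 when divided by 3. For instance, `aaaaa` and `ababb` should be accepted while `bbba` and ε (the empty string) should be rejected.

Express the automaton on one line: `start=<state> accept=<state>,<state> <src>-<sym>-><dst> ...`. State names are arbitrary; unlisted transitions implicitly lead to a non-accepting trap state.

start=q0 accept=q2 q0-a->q1 q0-b->q0 q1-a->q2 q1-b->q1 q2-a->q0 q2-b->q2

Keep the running count of `a`s modulo 3: each `a` advances along the cycle q0 → q1 → q2 → q0 while other symbols loop. Accept at q2.
A 3-state machine:
        a   b  
>  q0   q1  q0 
   q1   q2  q1 
 * q2   q0  q2 
(> = start, * = accepting)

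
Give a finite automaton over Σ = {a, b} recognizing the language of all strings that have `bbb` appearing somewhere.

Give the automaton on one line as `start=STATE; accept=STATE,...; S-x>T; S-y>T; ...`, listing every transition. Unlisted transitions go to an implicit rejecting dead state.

start=s0; accept=s3; s0-a>s0; s0-b>s1; s1-a>s0; s1-b>s2; s2-a>s0; s2-b>s3; s3-a>s3; s3-b>s3

Track how much of `bbb` has been matched so far: state s0 is no progress, s3 is the absorbing accept state reached once `bbb` has occurred. Intermediate states record partial matches; on a mismatch, fall back to the longest reusable overlap.
        a   b  
>  s0   s0  s1 
   s1   s0  s2 
   s2   s0  s3 
 * s3   s3  s3 
(> = start, * = accepting)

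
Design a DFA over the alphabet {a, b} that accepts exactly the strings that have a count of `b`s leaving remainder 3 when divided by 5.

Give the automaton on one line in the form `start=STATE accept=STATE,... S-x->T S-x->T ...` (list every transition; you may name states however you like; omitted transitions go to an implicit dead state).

Keep the running count of `b`s modulo 5: each `b` advances along the cycle S0 → S1 → S2 → S3 → S4 → S0 while other symbols loop. Accept at S3.
A 5-state machine:
        a   b  
>  S0   S0  S1 
   S1   S1  S2 
   S2   S2  S3 
 * S3   S3  S4 
   S4   S4  S0 
(> = start, * = accepting)

start=S0 accept=S3 S0-a->S0 S0-b->S1 S1-a->S1 S1-b->S2 S2-a->S2 S2-b->S3 S3-a->S3 S3-b->S4 S4-a->S4 S4-b->S0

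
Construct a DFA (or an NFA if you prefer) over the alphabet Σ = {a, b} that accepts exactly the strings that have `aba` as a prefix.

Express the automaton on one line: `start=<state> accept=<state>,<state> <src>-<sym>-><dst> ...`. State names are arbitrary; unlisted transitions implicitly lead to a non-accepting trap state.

Walk along `aba` while the input agrees: from s0 take `a` to s1, and so on. Any deviation drops to the rejecting sink s4. Once s3 is reached the prefix is confirmed and every continuation is accepted.
A 5-state machine:
        a   b  
>  s0   s1  s4 
   s1   s4  s2 
   s2   s3  s4 
 * s3   s3  s3 
   s4   s4  s4 
(> = start, * = accepting)

start=s0 accept=s3 s0-a->s1 s0-b->s4 s1-a->s4 s1-b->s2 s2-a->s3 s2-b->s4 s3-a->s3 s3-b->s3 s4-a->s4 s4-b->s4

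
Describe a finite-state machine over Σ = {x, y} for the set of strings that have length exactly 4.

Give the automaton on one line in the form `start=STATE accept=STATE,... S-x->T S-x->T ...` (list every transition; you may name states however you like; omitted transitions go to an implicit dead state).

Count input length up to 5: every symbol moves from q0 toward q5, which means 'more than 4' and absorbs. Accept from {q4}.
        x   y  
>  q0   q1  q1 
   q1   q2  q2 
   q2   q3  q3 
   q3   q4  q4 
 * q4   q5  q5 
   q5   q5  q5 
(> = start, * = accepting)

start=q0 accept=q4 q0-x->q1 q0-y->q1 q1-x->q2 q1-y->q2 q2-x->q3 q2-y->q3 q3-x->q4 q3-y->q4 q4-x->q5 q4-y->q5 q5-x->q5 q5-y->q5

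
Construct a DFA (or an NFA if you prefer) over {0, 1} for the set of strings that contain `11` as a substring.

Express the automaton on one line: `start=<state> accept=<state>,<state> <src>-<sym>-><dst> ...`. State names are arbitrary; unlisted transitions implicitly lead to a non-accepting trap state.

start=q0 accept=q2 q0-0->q0 q0-1->q1 q1-0->q0 q1-1->q2 q2-0->q2 q2-1->q2

States q0..q1 record the length of the longest prefix of `11` that matches the current input suffix. Reaching q2 means `11` has been seen, and we stay there forever. Accept from q2.
A 3-state machine:
        0   1  
>  q0   q0  q1 
   q1   q0  q2 
 * q2   q2  q2 
(> = start, * = accepting)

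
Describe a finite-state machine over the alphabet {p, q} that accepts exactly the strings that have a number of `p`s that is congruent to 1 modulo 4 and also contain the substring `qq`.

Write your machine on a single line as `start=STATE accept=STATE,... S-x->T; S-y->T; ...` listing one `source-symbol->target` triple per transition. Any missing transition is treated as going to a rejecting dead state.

start=s0; accept=s8; s0-p->s1; s0-q->s2; s1-p->s3; s1-q->s4; s2-p->s1; s2-q->s5; s3-p->s6; s3-q->s7; s4-p->s3; s4-q->s8; s5-p->s8; s5-q->s5; s6-p->s0; s6-q->s9; s7-p->s6; s7-q->s10; s8-p->s10; s8-q->s8; s9-p->s0; s9-q->s11; s10-p->s11; s10-q->s10; s11-p->s5; s11-q->s11

Handle the two conditions separately and then intersect. One (4 states) tracks the count of `p`s modulo 4; the other (3 states) tracks whether and how much of `qq` has been seen. Each combined state is a pair, one component from each; accept when both components accept.
With 12 states:
          p    q  
>  s0     s1   s2 
   s1     s3   s4 
   s2     s1   s5 
   s3     s6   s7 
   s4     s3   s8 
   s5     s8   s5 
   s6     s0   s9 
   s7     s6  s10 
 * s8    s10   s8 
   s9     s0  s11 
   s10   s11  s10 
   s11    s5  s11 
(> = start, * = accepting)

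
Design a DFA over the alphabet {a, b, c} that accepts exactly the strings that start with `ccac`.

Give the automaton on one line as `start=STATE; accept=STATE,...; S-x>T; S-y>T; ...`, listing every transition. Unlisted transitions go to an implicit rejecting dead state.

start=q0; accept=q4; q0-a>q5; q0-b>q5; q0-c>q1; q1-a>q5; q1-b>q5; q1-c>q2; q2-a>q3; q2-b>q5; q2-c>q5; q3-a>q5; q3-b>q5; q3-c>q4; q4-a>q4; q4-b>q4; q4-c>q4; q5-a>q5; q5-b>q5; q5-c>q5

Walk along `ccac` while the input agrees: from q0 take `c` to q1, and so on. Any deviation drops to the rejecting sink q5. Once q4 is reached the prefix is confirmed and every continuation is accepted.
6 states suffice.
        a   b   c  
>  q0   q5  q5  q1 
   q1   q5  q5  q2 
   q2   q3  q5  q5 
   q3   q5  q5  q4 
 * q4   q4  q4  q4 
   q5   q5  q5  q5 
(> = start, * = accepting)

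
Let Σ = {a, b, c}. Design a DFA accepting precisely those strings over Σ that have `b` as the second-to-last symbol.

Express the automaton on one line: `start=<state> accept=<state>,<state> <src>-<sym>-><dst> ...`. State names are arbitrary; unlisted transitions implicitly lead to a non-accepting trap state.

A DFA must remember the last 2 symbols (since which symbol is second-to-last isn't known until the input ends). Use one state per possible window of the last ≤2 symbols; accept from those whose window starts with `b`.
13 states suffice.
          a    b    c  
>  S0     S1   S2   S3 
   S1     S4   S5   S6 
   S2     S7   S8   S9 
   S3    S10  S11  S12 
   S4     S4   S5   S6 
   S5     S7   S8   S9 
   S6    S10  S11  S12 
 * S7     S4   S5   S6 
 * S8     S7   S8   S9 
 * S9    S10  S11  S12 
   S10    S4   S5   S6 
   S11    S7   S8   S9 
   S12   S10  S11  S12 
(> = start, * = accepting)

start=S0 accept=S7,S8,S9 S0-a->S1 S0-b->S2 S0-c->S3 S1-a->S4 S1-b->S5 S1-c->S6 S2-a->S7 S2-b->S8 S2-c->S9 S3-a->S10 S3-b->S11 S3-c->S12 S4-a->S4 S4-b->S5 S4-c->S6 S5-a->S7 S5-b->S8 S5-c->S9 S6-a->S10 S6-b->S11 S6-c->S12 S7-a->S4 S7-b->S5 S7-c->S6 S8-a->S7 S8-b->S8 S8-c->S9 S9-a->S10 S9-b->S11 S9-c->S12 S10-a->S4 S10-b->S5 S10-c->S6 S11-a->S7 S11-b->S8 S11-c->S9 S12-a->S10 S12-b->S11 S12-c->S12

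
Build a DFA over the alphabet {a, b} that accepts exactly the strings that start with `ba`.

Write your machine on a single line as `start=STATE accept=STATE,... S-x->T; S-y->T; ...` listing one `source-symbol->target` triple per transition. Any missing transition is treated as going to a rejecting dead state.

Check the first 2 symbols one by one: q0 through q1 record how many have matched `ba` so far; any wrong symbol goes to the dead state q3. After all 2 match we enter the accepting sink q2.
        a   b  
>  q0   q3  q1 
   q1   q2  q3 
 * q2   q2  q2 
   q3   q3  q3 
(> = start, * = accepting)

start=q0; accept=q2; q0-a->q3; q0-b->q1; q1-a->q2; q1-b->q3; q2-a->q2; q2-b->q2; q3-a->q3; q3-b->q3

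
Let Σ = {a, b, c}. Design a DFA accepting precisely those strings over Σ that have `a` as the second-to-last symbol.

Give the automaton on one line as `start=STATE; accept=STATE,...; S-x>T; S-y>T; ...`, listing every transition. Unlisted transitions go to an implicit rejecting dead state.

Because acceptance depends on a position counted from the end, the machine has to buffer the most recent 2 symbols. Make each state the string of the last up-to-2 symbols read; on input `x` shift the window left and append `x`. Accept when the buffered window has length 2 and begins with `a`.
A 13-state machine:
          a    b    c  
>  q0     q1   q2   q3 
   q1     q4   q5   q6 
   q2     q7   q8   q9 
   q3    q10  q11  q12 
 * q4     q4   q5   q6 
 * q5     q7   q8   q9 
 * q6    q10  q11  q12 
   q7     q4   q5   q6 
   q8     q7   q8   q9 
   q9    q10  q11  q12 
   q10    q4   q5   q6 
   q11    q7   q8   q9 
   q12   q10  q11  q12 
(> = start, * = accepting)

start=q0; accept=q4,q5,q6; q0-a>q1; q0-b>q2; q0-c>q3; q1-a>q4; q1-b>q5; q1-c>q6; q2-a>q7; q2-b>q8; q2-c>q9; q3-a>q10; q3-b>q11; q3-c>q12; q4-a>q4; q4-b>q5; q4-c>q6; q5-a>q7; q5-b>q8; q5-c>q9; q6-a>q10; q6-b>q11; q6-c>q12; q7-a>q4; q7-b>q5; q7-c>q6; q8-a>q7; q8-b>q8; q8-c>q9; q9-a>q10; q9-b>q11; q9-c>q12; q10-a>q4; q10-b>q5; q10-c>q6; q11-a>q7; q11-b>q8; q11-c>q9; q12-a>q10; q12-b>q11; q12-c>q12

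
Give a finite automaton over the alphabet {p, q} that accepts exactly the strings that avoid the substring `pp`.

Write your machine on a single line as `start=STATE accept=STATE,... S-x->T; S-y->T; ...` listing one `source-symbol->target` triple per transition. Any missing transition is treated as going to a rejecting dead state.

This is the complement of 'contains `pp`'. Use the same substring-matching states — A through C holding how much of `pp` has just been matched — but flip the accepting set: everything except the trap C accepts.
       p  q 
>* A   B  A 
 * B   C  A 
   C   C  C 
(> = start, * = accepting)

start=A; accept=A,B; A-p->B; A-q->A; B-p->C; B-q->A; C-p->C; C-q->C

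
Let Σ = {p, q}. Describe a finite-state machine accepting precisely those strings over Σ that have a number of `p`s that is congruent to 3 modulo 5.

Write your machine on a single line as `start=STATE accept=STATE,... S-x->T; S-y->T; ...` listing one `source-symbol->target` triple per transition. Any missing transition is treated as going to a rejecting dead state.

start=s0; accept=s3; s0-p->s1; s0-q->s0; s1-p->s2; s1-q->s1; s2-p->s3; s2-q->s2; s3-p->s4; s3-q->s3; s4-p->s0; s4-q->s4

Keep the running count of `p`s modulo 5: each `p` advances along the cycle s0 → s1 → s2 → s3 → s4 → s0 while other symbols loop. Accept at s3.
A 5-state machine:
        p   q  
>  s0   s1  s0 
   s1   s2  s1 
   s2   s3  s2 
 * s3   s4  s3 
   s4   s0  s4 
(> = start, * = accepting)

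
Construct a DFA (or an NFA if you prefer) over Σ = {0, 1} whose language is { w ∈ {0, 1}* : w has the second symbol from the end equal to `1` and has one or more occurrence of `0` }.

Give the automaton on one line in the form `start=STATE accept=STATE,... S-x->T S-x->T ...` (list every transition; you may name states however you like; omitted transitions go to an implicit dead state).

start=q0 accept=q5,q8,q9,q10 q0-0->q1 q0-1->q2 q1-0->q3 q1-1->q4 q2-0->q5 q2-1->q6 q3-0->q3 q3-1->q7 q4-0->q8 q4-1->q9 q5-0->q3 q5-1->q4 q6-0->q5 q6-1->q6 q7-0->q8 q7-1->q10 q8-0->q3 q8-1->q7 q9-0->q8 q9-1->q9 q10-0->q8 q10-1->q10

Run two small machines in parallel and take their product. The first has 7 states tracking the last 2 symbols read; the second has 3 states tracking the count of `0`s, saturating at 2. A product state is a pair (one from each), accepting exactly when both do.
          0    1  
>  q0     q1   q2 
   q1     q3   q4 
   q2     q5   q6 
   q3     q3   q7 
   q4     q8   q9 
 * q5     q3   q4 
   q6     q5   q6 
   q7     q8  q10 
 * q8     q3   q7 
 * q9     q8   q9 
 * q10    q8  q10 
(> = start, * = accepting)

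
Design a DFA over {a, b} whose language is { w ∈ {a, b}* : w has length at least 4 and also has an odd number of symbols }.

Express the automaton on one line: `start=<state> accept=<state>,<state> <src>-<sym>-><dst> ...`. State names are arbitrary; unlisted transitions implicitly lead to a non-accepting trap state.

Build one automaton per condition and run them in lockstep. One (6 states) tracks the input length, saturating at 5; the other (2 states) tracks the input length modulo 2. Each combined state is a pair, one component from each; accept when both components accept. Minimizing collapses redundant product states.
6 states suffice.
        a   b  
>  q0   q1  q1 
   q1   q2  q2 
   q2   q3  q3 
   q3   q4  q4 
   q4   q5  q5 
 * q5   q4  q4 
(> = start, * = accepting)

start=q0 accept=q5 q0-a->q1 q0-b->q1 q1-a->q2 q1-b->q2 q2-a->q3 q2-b->q3 q3-a->q4 q3-b->q4 q4-a->q5 q4-b->q5 q5-a->q4 q5-b->q4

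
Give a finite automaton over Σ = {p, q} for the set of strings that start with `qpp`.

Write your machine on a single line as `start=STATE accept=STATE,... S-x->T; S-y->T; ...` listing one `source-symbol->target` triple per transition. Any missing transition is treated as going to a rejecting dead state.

Walk along `qpp` while the input agrees: from S0 take `q` to S1, and so on. Any deviation drops to the rejecting sink S4. Once S3 is reached the prefix is confirmed and every continuation is accepted.
5 states suffice.
        p   q  
>  S0   S4  S1 
   S1   S2  S4 
   S2   S3  S4 
 * S3   S3  S3 
   S4   S4  S4 
(> = start, * = accepting)

start=S0; accept=S3; S0-p->S4; S0-q->S1; S1-p->S2; S1-q->S4; S2-p->S3; S2-q->S4; S3-p->S3; S3-q->S3; S4-p->S4; S4-q->S4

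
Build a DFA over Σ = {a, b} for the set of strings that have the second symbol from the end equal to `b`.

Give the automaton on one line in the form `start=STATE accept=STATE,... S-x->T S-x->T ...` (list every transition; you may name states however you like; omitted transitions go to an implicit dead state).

start=s0 accept=s5,s6 s0-a->s1 s0-b->s2 s1-a->s3 s1-b->s4 s2-a->s5 s2-b->s6 s3-a->s3 s3-b->s4 s4-a->s5 s4-b->s6 s5-a->s3 s5-b->s4 s6-a->s5 s6-b->s6

A DFA must remember the last 2 symbols (since which symbol is second-to-last isn't known until the input ends). Use one state per possible window of the last ≤2 symbols; accept from those whose window starts with `b`.
        a   b  
>  s0   s1  s2 
   s1   s3  s4 
   s2   s5  s6 
   s3   s3  s4 
   s4   s5  s6 
 * s5   s3  s4 
 * s6   s5  s6 
(> = start, * = accepting)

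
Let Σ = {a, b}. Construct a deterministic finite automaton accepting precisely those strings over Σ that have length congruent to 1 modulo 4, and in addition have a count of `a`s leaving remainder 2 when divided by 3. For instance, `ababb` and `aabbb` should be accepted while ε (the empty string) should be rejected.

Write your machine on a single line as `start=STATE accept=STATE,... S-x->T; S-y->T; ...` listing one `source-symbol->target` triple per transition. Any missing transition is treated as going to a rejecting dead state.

Run two small machines in parallel and take their product. One (4 states) tracks the input length modulo 4; the other (3 states) tracks the count of `a`s modulo 3. Each combined state is a pair, one component from each; accept when both components accept.
          a    b  
>  S0     S1   S2 
   S1     S3   S4 
   S2     S4   S5 
   S3     S6   S7 
   S4     S7   S8 
   S5     S8   S6 
   S6     S9   S0 
   S7     S0  S10 
   S8    S10   S9 
   S9    S11   S1 
   S10    S2  S11 
 * S11    S5   S3 
(> = start, * = accepting)

start=S0; accept=S11; S0-a->S1; S0-b->S2; S1-a->S3; S1-b->S4; S2-a->S4; S2-b->S5; S3-a->S6; S3-b->S7; S4-a->S7; S4-b->S8; S5-a->S8; S5-b->S6; S6-a->S9; S6-b->S0; S7-a->S0; S7-b->S10; S8-a->S10; S8-b->S9; S9-a->S11; S9-b->S1; S10-a->S2; S10-b->S11; S11-a->S5; S11-b->S3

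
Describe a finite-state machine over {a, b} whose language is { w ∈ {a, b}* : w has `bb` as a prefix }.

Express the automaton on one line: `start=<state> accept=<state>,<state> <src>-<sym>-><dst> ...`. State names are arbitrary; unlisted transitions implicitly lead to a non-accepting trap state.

Check the first 2 symbols one by one: q0 through q1 record how many have matched `bb` so far; any wrong symbol goes to the dead state q3. After all 2 match we enter the accepting sink q2.
A 4-state machine:
        a   b  
>  q0   q3  q1 
   q1   q3  q2 
 * q2   q2  q2 
   q3   q3  q3 
(> = start, * = accepting)

start=q0 accept=q2 q0-a->q3 q0-b->q1 q1-a->q3 q1-b->q2 q2-a->q2 q2-b->q2 q3-a->q3 q3-b->q3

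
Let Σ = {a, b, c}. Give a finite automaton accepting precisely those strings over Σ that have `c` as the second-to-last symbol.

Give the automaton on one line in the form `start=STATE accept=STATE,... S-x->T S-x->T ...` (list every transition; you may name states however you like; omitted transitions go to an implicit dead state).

start=q0 accept=q10,q11,q12 q0-a->q1 q0-b->q2 q0-c->q3 q1-a->q4 q1-b->q5 q1-c->q6 q2-a->q7 q2-b->q8 q2-c->q9 q3-a->q10 q3-b->q11 q3-c->q12 q4-a->q4 q4-b->q5 q4-c->q6 q5-a->q7 q5-b->q8 q5-c->q9 q6-a->q10 q6-b->q11 q6-c->q12 q7-a->q4 q7-b->q5 q7-c->q6 q8-a->q7 q8-b->q8 q8-c->q9 q9-a->q10 q9-b->q11 q9-c->q12 q10-a->q4 q10-b->q5 q10-c->q6 q11-a->q7 q11-b->q8 q11-c->q9 q12-a->q10 q12-b->q11 q12-c->q12

A DFA must remember the last 2 symbols (since which symbol is second-to-last isn't known until the input ends). Use one state per possible window of the last ≤2 symbols; accept from those whose window starts with `c`.
          a    b    c  
>  q0     q1   q2   q3 
   q1     q4   q5   q6 
   q2     q7   q8   q9 
   q3    q10  q11  q12 
   q4     q4   q5   q6 
   q5     q7   q8   q9 
   q6    q10  q11  q12 
   q7     q4   q5   q6 
   q8     q7   q8   q9 
   q9    q10  q11  q12 
 * q10    q4   q5   q6 
 * q11    q7   q8   q9 
 * q12   q10  q11  q12 
(> = start, * = accepting)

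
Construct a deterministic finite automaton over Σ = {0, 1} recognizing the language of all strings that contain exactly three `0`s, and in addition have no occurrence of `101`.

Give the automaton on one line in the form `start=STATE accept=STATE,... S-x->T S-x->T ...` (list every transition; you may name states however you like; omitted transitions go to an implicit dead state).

Build one automaton per condition and run them in lockstep. The first has 5 states tracking the count of `0`s, saturating at 4; the second has 4 states tracking partial matches of the forbidden pattern `101`. A product state is a pair (one from each), accepting exactly when both do.
          0    1  
>  q0     q1   q2 
   q1     q3   q4 
   q2     q5   q2 
   q3     q6   q7 
   q4     q8   q4 
   q5     q3   q9 
 * q6    q10  q11 
   q7    q12   q7 
   q8     q6  q13 
   q9    q13   q9 
   q10   q10  q14 
 * q11   q15  q11 
 * q12   q10  q16 
   q13   q16  q13 
   q14   q15  q14 
   q15   q10  q17 
   q16   q17  q16 
   q17   q17  q17 
(> = start, * = accepting)

start=q0 accept=q6,q11,q12 q0-0->q1 q0-1->q2 q1-0->q3 q1-1->q4 q2-0->q5 q2-1->q2 q3-0->q6 q3-1->q7 q4-0->q8 q4-1->q4 q5-0->q3 q5-1->q9 q6-0->q10 q6-1->q11 q7-0->q12 q7-1->q7 q8-0->q6 q8-1->q13 q9-0->q13 q9-1->q9 q10-0->q10 q10-1->q14 q11-0->q15 q11-1->q11 q12-0->q10 q12-1->q16 q13-0->q16 q13-1->q13 q14-0->q15 q14-1->q14 q15-0->q10 q15-1->q17 q16-0->q17 q16-1->q16 q17-0->q17 q17-1->q17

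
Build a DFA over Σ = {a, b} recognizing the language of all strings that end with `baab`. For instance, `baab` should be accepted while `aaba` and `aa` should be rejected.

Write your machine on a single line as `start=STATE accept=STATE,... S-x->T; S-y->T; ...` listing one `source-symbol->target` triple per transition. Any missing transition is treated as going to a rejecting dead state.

start=S0; accept=S4; S0-a->S0; S0-b->S1; S1-a->S2; S1-b->S1; S2-a->S3; S2-b->S1; S3-a->S0; S3-b->S4; S4-a->S2; S4-b->S1

Let each state record the length of the longest suffix of the input read so far that is also a prefix of `baab`. S1 means the last symbol is `b`; S2 means the last 2 symbols are `ba`; S3 means the last 3 symbols are `baa`; S4 means the last 4 symbols are `baab`. Accept only at S4, where the string currently ends in `baab`.
A 5-state machine:
        a   b  
>  S0   S0  S1 
   S1   S2  S1 
   S2   S3  S1 
   S3   S0  S4 
 * S4   S2  S1 
(> = start, * = accepting)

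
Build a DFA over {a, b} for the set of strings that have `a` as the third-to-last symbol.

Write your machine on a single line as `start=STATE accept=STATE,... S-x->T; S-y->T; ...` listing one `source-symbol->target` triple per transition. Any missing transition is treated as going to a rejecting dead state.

start=S0; accept=S7,S8,S9,S10; S0-a->S1; S0-b->S2; S1-a->S3; S1-b->S4; S2-a->S5; S2-b->S6; S3-a->S7; S3-b->S8; S4-a->S9; S4-b->S10; S5-a->S11; S5-b->S12; S6-a->S13; S6-b->S14; S7-a->S7; S7-b->S8; S8-a->S9; S8-b->S10; S9-a->S11; S9-b->S12; S10-a->S13; S10-b->S14; S11-a->S7; S11-b->S8; S12-a->S9; S12-b->S10; S13-a->S11; S13-b->S12; S14-a->S13; S14-b->S14

Because acceptance depends on a position counted from the end, the machine has to buffer the most recent 3 symbols. Make each state the string of the last up-to-3 symbols read; on input `x` shift the window left and append `x`. Accept when the buffered window has length 3 and begins with `a`.
15 states suffice.
          a    b  
>  S0     S1   S2 
   S1     S3   S4 
   S2     S5   S6 
   S3     S7   S8 
   S4     S9  S10 
   S5    S11  S12 
   S6    S13  S14 
 * S7     S7   S8 
 * S8     S9  S10 
 * S9    S11  S12 
 * S10   S13  S14 
   S11    S7   S8 
   S12    S9  S10 
   S13   S11  S12 
   S14   S13  S14 
(> = start, * = accepting)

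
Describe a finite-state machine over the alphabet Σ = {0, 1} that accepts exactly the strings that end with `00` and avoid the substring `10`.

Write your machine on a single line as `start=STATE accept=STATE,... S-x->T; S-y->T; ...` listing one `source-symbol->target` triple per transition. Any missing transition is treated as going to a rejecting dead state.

start=s0; accept=s3; s0-0->s1; s0-1->s2; s1-0->s3; s1-1->s2; s2-0->s4; s2-1->s2; s3-0->s3; s3-1->s2; s4-0->s5; s4-1->s6; s5-0->s5; s5-1->s6; s6-0->s4; s6-1->s6

Handle the two conditions separately and then intersect. The first has 3 states tracking how much of the suffix `00` has currently been matched; the second has 3 states tracking partial matches of the forbidden pattern `10`. A product state is a pair (one from each), accepting exactly when both do.
A 7-state machine:
        0   1  
>  s0   s1  s2 
   s1   s3  s2 
   s2   s4  s2 
 * s3   s3  s2 
   s4   s5  s6 
   s5   s5  s6 
   s6   s4  s6 
(> = start, * = accepting)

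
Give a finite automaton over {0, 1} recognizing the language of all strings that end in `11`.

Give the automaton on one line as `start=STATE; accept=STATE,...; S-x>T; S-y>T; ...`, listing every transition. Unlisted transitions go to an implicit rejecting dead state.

start=S0; accept=S2; S0-0>S0; S0-1>S1; S1-0>S0; S1-1>S2; S2-0>S0; S2-1>S2

Remember how much of `11` the current input suffix matches. State S0 means no match yet; S1 means the last symbol is `1`; S2 means the last 2 symbols are `11`. Only S2 accepts. On a mismatch, fall back to the longest proper suffix that is still a prefix of `11`.
A 3-state machine:
        0   1  
>  S0   S0  S1 
   S1   S0  S2 
 * S2   S0  S2 
(> = start, * = accepting)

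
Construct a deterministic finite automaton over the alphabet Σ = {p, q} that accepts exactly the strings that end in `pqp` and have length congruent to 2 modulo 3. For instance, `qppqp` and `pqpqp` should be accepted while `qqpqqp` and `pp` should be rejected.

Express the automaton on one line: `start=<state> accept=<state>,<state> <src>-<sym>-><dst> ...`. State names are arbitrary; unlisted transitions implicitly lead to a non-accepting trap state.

start=S0 accept=S11 S0-p->S1 S0-q->S2 S1-p->S3 S1-q->S4 S2-p->S3 S2-q->S5 S3-p->S6 S3-q->S7 S4-p->S8 S4-q->S0 S5-p->S6 S5-q->S0 S6-p->S1 S6-q->S9 S7-p->S10 S7-q->S2 S8-p->S1 S8-q->S9 S9-p->S11 S9-q->S5 S10-p->S3 S10-q->S4 S11-p->S6 S11-q->S7

Handle the two conditions separately and then intersect. One (4 states) tracks how much of the suffix `pqp` has currently been matched; the other (3 states) tracks the input length modulo 3. Each combined state is a pair, one component from each; accept when both components accept.
12 states suffice.
          p    q  
>  S0     S1   S2 
   S1     S3   S4 
   S2     S3   S5 
   S3     S6   S7 
   S4     S8   S0 
   S5     S6   S0 
   S6     S1   S9 
   S7    S10   S2 
   S8     S1   S9 
   S9    S11   S5 
   S10    S3   S4 
 * S11    S6   S7 
(> = start, * = accepting)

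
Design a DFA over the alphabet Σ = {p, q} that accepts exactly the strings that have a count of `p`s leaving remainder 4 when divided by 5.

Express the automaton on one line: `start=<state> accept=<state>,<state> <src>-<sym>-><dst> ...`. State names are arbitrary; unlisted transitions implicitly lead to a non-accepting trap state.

The only thing that matters is how many `p`s have appeared, reduced mod 5. Use one state per residue: s0 for 0, …, s4 for 4. Reading `p` moves to the next residue; anything else stays put. s4 is accepting.
A 5-state machine:
        p   q  
>  s0   s1  s0 
   s1   s2  s1 
   s2   s3  s2 
   s3   s4  s3 
 * s4   s0  s4 
(> = start, * = accepting)

start=s0 accept=s4 s0-p->s1 s0-q->s0 s1-p->s2 s1-q->s1 s2-p->s3 s2-q->s2 s3-p->s4 s3-q->s3 s4-p->s0 s4-q->s4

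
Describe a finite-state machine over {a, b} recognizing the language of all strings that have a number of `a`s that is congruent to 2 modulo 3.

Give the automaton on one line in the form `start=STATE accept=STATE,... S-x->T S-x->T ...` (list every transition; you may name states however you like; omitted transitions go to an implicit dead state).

Keep the running count of `a`s modulo 3: each `a` advances along the cycle q0 → q1 → q2 → q0 while other symbols loop. Accept at q2.
        a   b  
>  q0   q1  q0 
   q1   q2  q1 
 * q2   q0  q2 
(> = start, * = accepting)

start=q0 accept=q2 q0-a->q1 q0-b->q0 q1-a->q2 q1-b->q1 q2-a->q0 q2-b->q2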